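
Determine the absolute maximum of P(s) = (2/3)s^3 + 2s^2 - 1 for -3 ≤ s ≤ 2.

37/3

Differentiating, P'(s) = 2s^2 + 4s; which vanishes at s = -2 and s = 0.
Evaluating at the critical points and endpoints: P(-3) = -1; P(-2) = 5/3; P(0) = -1; P(2) = 37/3.
Hence the absolute maximum is 37/3 at s = 2.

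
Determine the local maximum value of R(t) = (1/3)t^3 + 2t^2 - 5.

Critical points: R'(t) = t^2 + 4t vanishes at t = -4, 0.
Since R''(t) = 2t + 4, we get R''(-4) = -4 < 0 ⇒ local maximum; R''(0) = 4 > 0 ⇒ local minimum.
Thus R has its local maximum at t = -4, with value 17/3.

17/3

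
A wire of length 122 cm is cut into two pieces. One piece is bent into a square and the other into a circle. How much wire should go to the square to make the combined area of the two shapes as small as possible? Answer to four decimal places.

Let x be the length used for the square. Square side x/4; circle radius (122−x)/(2π).
A(x) = (x/4)² + π·((122−x)/(2π))² = x²/16 + (122−x)²/(4π) for 0 ≤ x ≤ 122. A'(x) = x/8 − (122−x)/(2π) = 0 gives x = 4·122/(π+4) ≈ 68.3321.
A'' = 1/8 + 1/(2π) > 0, so this gives the minimum combined area; x ≈ 68.3321 cm to the square.

68.3321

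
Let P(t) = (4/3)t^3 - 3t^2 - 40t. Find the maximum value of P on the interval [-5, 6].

P'(t) = 4t^2 - 6t - 40, which vanishes at t = -5/2 and t = 4.
Evaluating at the critical points and endpoints: P(-5) = -125/3; P(-5/2) = 725/12; P(4) = -368/3; P(6) = -60.
So the maximum is P(-5/2) = 725/12.

725/12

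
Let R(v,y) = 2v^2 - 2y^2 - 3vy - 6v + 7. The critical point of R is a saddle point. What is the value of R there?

103/25

∂R/∂v = 4v - 3y - 6 = 0 and ∂R/∂y = -3v - 4y = 0, so (v, y) = (24/25, -18/25).
The Hessian has R_{vv} = 4, R_{yy} = -4, R_{vy} = -3, giving D = -25 < 0, so the point is a saddle point.
R(24/25, -18/25) = 103/25.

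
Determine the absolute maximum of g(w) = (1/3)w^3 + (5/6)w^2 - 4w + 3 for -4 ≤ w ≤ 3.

27/2

Differentiating, g'(w) = w^2 + (5/3)w - 4; which vanishes at w = -3 and w = 4/3.
Compare values at every candidate in [-4, 3]: g(-4) = 11,  g(-3) = 27/2,  g(4/3) = -5/81,  g(3) = 15/2.
So the maximum is g(-3) = 27/2.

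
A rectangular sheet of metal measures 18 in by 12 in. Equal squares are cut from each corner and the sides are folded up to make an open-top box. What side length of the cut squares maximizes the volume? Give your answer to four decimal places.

With cut size x, the volume is V(x) = x(18 − 2x)(12 − 2x) for 0 < x < 6.
V'(x) = 12x^2 − 120x + 216. Setting V'(x) = 0 gives x ≈ 2.3542 (the root in (0, 6)).
V''(x) = 24x − 120 is negative there, so this is the maximum; V ≈ 228.1621.

2.3542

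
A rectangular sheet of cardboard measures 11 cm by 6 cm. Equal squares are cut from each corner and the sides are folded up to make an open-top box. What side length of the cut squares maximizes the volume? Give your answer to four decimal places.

With cut size x, the volume is V(x) = x(11 − 2x)(6 − 2x) for 0 < x < 3.
V'(x) = 12x^2 − 68x + 66. Setting V'(x) = 0 gives x ≈ 1.2434 (the root in (0, 3)).
V''(x) = 24x − 68 is negative there, so this is the maximum; V ≈ 37.1883.

1.2434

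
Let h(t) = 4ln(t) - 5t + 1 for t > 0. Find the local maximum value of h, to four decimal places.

-3.8926

h'(t) = 4/t − 5 = 0 gives t = 4/5.
h''(t) = -4/t², which is negative for t > 0, so this is a local maximum.
h(4/5) = 4·ln(4/5) - 4 + 1 ≈ -3.8926.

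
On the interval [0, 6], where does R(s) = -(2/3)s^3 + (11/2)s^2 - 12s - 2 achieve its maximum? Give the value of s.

0

R'(s) = -2s^2 + 11s - 12, which vanishes at s = 3/2 and s = 4.
Candidates: R(0) = -2, R(3/2) = -79/8, R(4) = -14/3, R(6) = -20.
The maximum over the interval is -2, attained at s = 0.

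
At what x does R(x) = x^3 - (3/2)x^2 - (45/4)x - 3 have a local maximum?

R'(x) = 3x^2 - 3x - 45/4 = 0 at x = -3/2, 5/2.
Since R''(x) = 6x - 3, we get R''(-3/2) = -12 < 0 ⇒ local maximum; R''(5/2) = 12 > 0 ⇒ local minimum.
So the local maximum value is R(-3/2) = 57/8.

-3/2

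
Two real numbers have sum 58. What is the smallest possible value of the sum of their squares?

1682

With a + b = 58, a^2 + b^2 = a^2 + (58 − a)^2.
The derivative 2a − 2(58 − a) = 4a − 116 vanishes at a = 29; second derivative 4 > 0, a minimum.
The minimum is 2·(29)^2 = 1682.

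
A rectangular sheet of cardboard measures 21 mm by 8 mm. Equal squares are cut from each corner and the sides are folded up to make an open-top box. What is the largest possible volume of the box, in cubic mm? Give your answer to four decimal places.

137.8332

With cut size x, the volume is V(x) = x(21 − 2x)(8 − 2x) for 0 < x < 4.
V'(x) = 12x^2 − 116x + 168. Setting V'(x) = 0 gives x ≈ 1.7737 (the root in (0, 4)).
V''(x) = 24x − 116 is negative there, so this is the maximum; V ≈ 137.8332.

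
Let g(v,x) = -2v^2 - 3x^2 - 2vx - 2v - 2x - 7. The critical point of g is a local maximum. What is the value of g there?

∂g/∂v = -4v - 2x - 2 = 0 and ∂g/∂x = -2v - 6x - 2 = 0, so (v, x) = (-2/5, -1/5).
The Hessian has g_{vv} = -4, g_{xx} = -6, g_{vx} = -2, giving D = 20 > 0 with g_{vv} < 0, so the point is a local maximum.
g(-2/5, -1/5) = -32/5.

-32/5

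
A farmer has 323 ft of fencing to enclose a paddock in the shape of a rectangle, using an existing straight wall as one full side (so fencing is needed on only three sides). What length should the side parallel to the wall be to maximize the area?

Let the sides perpendicular to the wall have length x and the parallel side y, so 2x + y = 323 and the area is A = xy = x(323 − 2x).
A'(x) = 323 − 4x = 0 gives x = 323/4, and A''(x) = −4 < 0 confirms a maximum.
Then y = 323 − 2·323/4 = 323/2 and A = 104329/8.

323/2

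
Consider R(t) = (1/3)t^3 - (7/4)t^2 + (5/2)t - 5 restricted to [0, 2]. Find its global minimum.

-5

Differentiating, R'(t) = t^2 - (7/2)t + 5/2; whose only zero in [0, 2] is t = 1.
Compare values at every candidate in [0, 2]: R(0) = -5; R(1) = -47/12; R(2) = -13/3.
Hence the absolute minimum is -5 at t = 0.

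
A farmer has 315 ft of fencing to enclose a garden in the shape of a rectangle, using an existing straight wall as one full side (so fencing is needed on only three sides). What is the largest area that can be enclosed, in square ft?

99225/8

Let the sides perpendicular to the wall have length x and the parallel side y, so 2x + y = 315 and the area is A = xy = x(315 − 2x).
A'(x) = 315 − 4x = 0 gives x = 315/4, and A''(x) = −4 < 0 confirms a maximum.
Then y = 315 − 2·315/4 = 315/2 and A = 99225/8.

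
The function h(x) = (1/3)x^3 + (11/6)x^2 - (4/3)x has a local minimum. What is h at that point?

h'(x) = x^2 + (11/3)x - 4/3. Setting h'(x) = 0 gives x ∈ {-4, 1/3}.
h''(x) = 2x + 11/3. h''(-4) = -13/3 < 0 ⇒ local maximum; h''(1/3) = 13/3 > 0 ⇒ local minimum.
The local minimum is h(1/3) = -37/162.

-37/162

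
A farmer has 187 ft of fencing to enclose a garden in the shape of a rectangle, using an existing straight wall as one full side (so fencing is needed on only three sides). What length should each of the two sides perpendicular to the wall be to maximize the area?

Let the sides perpendicular to the wall have length x and the parallel side y, so 2x + y = 187 and the area is A = xy = x(187 − 2x).
A'(x) = 187 − 4x = 0 gives x = 187/4, and A''(x) = −4 < 0 confirms a maximum.
Then y = 187 − 2·187/4 = 187/2 and A = 34969/8.

187/4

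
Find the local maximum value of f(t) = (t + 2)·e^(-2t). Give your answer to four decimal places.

10.0428

By the product rule, f'(t) = (-2t - 3)·e^(-2t). Since e^(-2t) > 0, the only critical point is t = -3/2.
f''(-3/2) has the same sign as -2 < 0, so this is a local maximum.
f(-3/2) = (1/2)·e^(3) ≈ 10.0428.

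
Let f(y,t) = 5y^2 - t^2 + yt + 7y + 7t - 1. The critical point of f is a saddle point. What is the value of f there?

6

∂f/∂y = 10y + t + 7 = 0 and ∂f/∂t = y - 2t + 7 = 0, so (y, t) = (-1, 3).
The Hessian has f_{yy} = 10, f_{tt} = -2, f_{yt} = 1, giving D = -21 < 0, so the point is a saddle point.
f(-1, 3) = 6.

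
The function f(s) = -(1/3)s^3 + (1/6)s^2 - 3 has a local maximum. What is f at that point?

f'(s) = -s^2 + (1/3)s = 0 at s = 0, 1/3.
Second-derivative test with f''(s) = -2s + 1/3: f''(0) = 1/3 > 0 ⇒ local minimum; f''(1/3) = -1/3 < 0 ⇒ local maximum.
So the local maximum value is f(1/3) = -485/162.

-485/162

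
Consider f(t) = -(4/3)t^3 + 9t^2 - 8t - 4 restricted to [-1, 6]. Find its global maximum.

f'(t) = -4t^2 + 18t - 8, which vanishes at t = 1/2 and t = 4.
Evaluating at the critical points and endpoints: f(-1) = 43/3,  f(1/2) = -71/12,  f(4) = 68/3,  f(6) = -16.
Hence the absolute maximum is 68/3 at t = 4.

68/3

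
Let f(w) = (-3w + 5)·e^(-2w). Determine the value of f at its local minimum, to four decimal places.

Differentiating with the product rule gives f'(w) = (6w - 13)·e^(-2w). Since e^(-2w) > 0, the only critical point is w = 13/6.
f''(13/6) has the same sign as 6 > 0, so this is a local minimum.
f(13/6) = (-3/2)·e^(-13/3) ≈ -0.0197.

-0.0197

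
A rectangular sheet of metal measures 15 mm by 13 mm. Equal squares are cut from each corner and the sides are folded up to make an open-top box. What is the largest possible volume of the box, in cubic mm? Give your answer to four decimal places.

With cut size x, the volume is V(x) = x(15 − 2x)(13 − 2x) for 0 < x < 6.5.
V'(x) = 12x^2 − 112x + 195. Setting V'(x) = 0 gives x ≈ 2.3155 (the root in (0, 6.5)).
V''(x) = 24x − 112 is negative there, so this is the maximum; V ≈ 200.9348.

200.9348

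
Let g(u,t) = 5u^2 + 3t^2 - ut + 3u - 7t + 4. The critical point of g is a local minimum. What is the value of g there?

-15/59

∂g/∂u = 10u - t + 3 = 0 and ∂g/∂t = -u + 6t - 7 = 0, so (u, t) = (-11/59, 67/59).
The Hessian has g_{uu} = 10, g_{tt} = 6, g_{ut} = -1, giving D = 59 > 0 with g_{uu} > 0, so the point is a local minimum.
g(-11/59, 67/59) = -15/59.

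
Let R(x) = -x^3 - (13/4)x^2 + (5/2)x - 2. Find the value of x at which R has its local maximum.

1/3

Critical points: R'(x) = -3x^2 - (13/2)x + 5/2 vanishes at x = -5/2, 1/3.
R''(x) = -6x - 13/2. R''(-5/2) = 17/2 > 0 ⇒ local minimum; R''(1/3) = -17/2 < 0 ⇒ local maximum.
The local maximum is R(1/3) = -169/108.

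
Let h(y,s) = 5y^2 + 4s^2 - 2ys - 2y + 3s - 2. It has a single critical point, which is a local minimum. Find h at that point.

∂h/∂y = 10y - 2s - 2 = 0 and ∂h/∂s = -2y + 8s + 3 = 0, so (y, s) = (5/38, -13/38).
The Hessian has h_{yy} = 10, h_{ss} = 8, h_{ys} = -2, giving D = 76 > 0 with h_{yy} > 0, so the point is a local minimum.
h(5/38, -13/38) = -201/76.

-201/76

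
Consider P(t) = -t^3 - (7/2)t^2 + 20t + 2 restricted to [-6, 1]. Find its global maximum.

35/2

The derivative is -3t^2 - 7t + 20, whose only zero in [-6, 1] is t = -4.
Candidates: P(-6) = -28,  P(-4) = -70,  P(1) = 35/2.
Hence the absolute maximum is 35/2 at t = 1.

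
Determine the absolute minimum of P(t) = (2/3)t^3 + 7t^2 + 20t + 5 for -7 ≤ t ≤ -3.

The derivative is 2t^2 + 14t + 20, whose only zero in [-7, -3] is t = -5.
Evaluating at the critical points and endpoints: P(-7) = -62/3; P(-5) = -10/3; P(-3) = -10.
So the minimum is P(-7) = -62/3.

-62/3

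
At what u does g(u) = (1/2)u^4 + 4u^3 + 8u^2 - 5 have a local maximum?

g'(u) = 2u^3 + 12u^2 + 16u. Setting g'(u) = 0 gives u ∈ {-4, -2, 0}.
g''(u) = 6u^2 + 24u + 16. g''(-4) = 16 > 0 ⇒ local minimum; g''(-2) = -8 < 0 ⇒ local maximum; g''(0) = 16 > 0 ⇒ local minimum.
Thus g has its local maximum at u = -2, with value 3.

-2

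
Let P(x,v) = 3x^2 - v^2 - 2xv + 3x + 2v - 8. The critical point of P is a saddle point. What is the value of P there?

-113/16

∂P/∂x = 6x - 2v + 3 = 0 and ∂P/∂v = -2x - 2v + 2 = 0, so (x, v) = (-1/8, 9/8).
The Hessian has P_{xx} = 6, P_{vv} = -2, P_{xv} = -2, giving D = -16 < 0, so the point is a saddle point.
P(-1/8, 9/8) = -113/16.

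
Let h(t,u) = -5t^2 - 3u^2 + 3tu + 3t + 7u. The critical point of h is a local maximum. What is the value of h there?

∂h/∂t = -10t + 3u + 3 = 0 and ∂h/∂u = 3t - 6u + 7 = 0, so (t, u) = (13/17, 79/51).
The Hessian has h_{tt} = -10, h_{uu} = -6, h_{tu} = 3, giving D = 51 > 0 with h_{tt} < 0, so the point is a local maximum.
h(13/17, 79/51) = 335/51.

335/51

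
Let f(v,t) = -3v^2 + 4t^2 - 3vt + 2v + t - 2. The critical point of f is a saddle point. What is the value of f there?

∂f/∂v = -6v - 3t + 2 = 0 and ∂f/∂t = -3v + 8t + 1 = 0, so (v, t) = (1/3, 0).
The Hessian has f_{vv} = -6, f_{tt} = 8, f_{vt} = -3, giving D = -57 < 0, so the point is a saddle point.
f(1/3, 0) = -5/3.

-5/3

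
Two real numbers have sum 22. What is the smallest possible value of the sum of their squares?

242

With a + b = 22, a^2 + b^2 = a^2 + (22 − a)^2.
The derivative 2a − 2(22 − a) = 4a − 44 vanishes at a = 11; second derivative 4 > 0, a minimum.
The minimum is 2·(11)^2 = 242.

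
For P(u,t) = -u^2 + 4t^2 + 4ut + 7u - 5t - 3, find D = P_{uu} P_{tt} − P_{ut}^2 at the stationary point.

∂P/∂u = -2u + 4t + 7 = 0 and ∂P/∂t = 4u + 8t - 5 = 0, so (u, t) = (19/8, -9/16).
The Hessian has P_{uu} = -2, P_{tt} = 8, P_{ut} = 4, giving D = -32 < 0, so the point is a saddle point.
D = (-2)·(8) − (4)^2 = -32.

-32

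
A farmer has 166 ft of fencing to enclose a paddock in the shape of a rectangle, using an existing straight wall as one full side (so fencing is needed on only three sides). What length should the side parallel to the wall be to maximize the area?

Let the sides perpendicular to the wall have length x and the parallel side y, so 2x + y = 166 and the area is A = xy = x(166 − 2x).
A'(x) = 166 − 4x = 0 gives x = 83/2, and A''(x) = −4 < 0 confirms a maximum.
Then y = 166 − 2·83/2 = 83 and A = 6889/2.

83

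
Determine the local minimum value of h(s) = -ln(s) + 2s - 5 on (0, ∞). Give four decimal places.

-3.3069

h'(s) = -1/s + 2 = 0 gives s = 1/2.
h''(s) = 1/s², which is positive for s > 0, so this is a local minimum.
h(1/2) = -1·ln(1/2) + 1 - 5 ≈ -3.3069.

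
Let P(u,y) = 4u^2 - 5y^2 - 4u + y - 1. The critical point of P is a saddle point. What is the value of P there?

∂P/∂u = 8u - 4 = 0 and ∂P/∂y = -10y + 1 = 0, so (u, y) = (1/2, 1/10).
The Hessian has P_{uu} = 8, P_{yy} = -10, P_{uy} = 0, giving D = -80 < 0, so the point is a saddle point.
P(1/2, 1/10) = -39/20.

-39/20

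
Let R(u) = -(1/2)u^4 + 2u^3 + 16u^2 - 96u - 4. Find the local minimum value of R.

-269/2

R'(u) = -2u^3 + 6u^2 + 32u - 96 = 0 at u = -4, 3, 4.
Second-derivative test with R''(u) = -6u^2 + 12u + 32: R''(-4) = -112 < 0 ⇒ local maximum; R''(3) = 14 > 0 ⇒ local minimum; R''(4) = -16 < 0 ⇒ local maximum.
So the local minimum value is R(3) = -269/2.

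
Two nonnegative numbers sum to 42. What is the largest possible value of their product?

With x + y = 42, the product is P(x) = x(42 − x).
P'(x) = 42 − 2x = 0 gives x = 21; P'' = −2 < 0, so this is the maximum.
P = 21·21 = 441.

441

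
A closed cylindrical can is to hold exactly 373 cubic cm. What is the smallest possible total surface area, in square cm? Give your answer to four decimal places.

286.8493

With radius r and height h, πr²h = 373 so h = 373/(πr²), and S(r) = 2πr² + 2πrh = 2πr² + 2·373/r.
S'(r) = 4πr − 2·373/r² = 0 ⇒ r³ = 373/(2π), so r ≈ 3.9010 and h = 2r ≈ 7.8020.
S''(r) = 4π + 4·373/r³ > 0, so this is the minimum; S ≈ 286.8493.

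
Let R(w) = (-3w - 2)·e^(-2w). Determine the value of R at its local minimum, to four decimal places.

-2.0934

R'(w) = (-3)·e^(-2w) + (-3w - 2)·(-2)·e^(-2w) = (6w + 1)·e^(-2w). Since e^(-2w) > 0, the only critical point is w = -1/6.
R''(-1/6) has the same sign as 6 > 0, so this is a local minimum.
R(-1/6) = (-3/2)·e^(1/3) ≈ -2.0934.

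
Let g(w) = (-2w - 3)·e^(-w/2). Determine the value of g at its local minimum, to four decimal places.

Differentiating with the product rule gives g'(w) = (w - 1/2)·e^(-w/2). Since e^(-w/2) > 0, the only critical point is w = 1/2.
g''(1/2) has the same sign as 1 > 0, so this is a local minimum.
g(1/2) = (-4)·e^(-1/4) ≈ -3.1152.

-3.1152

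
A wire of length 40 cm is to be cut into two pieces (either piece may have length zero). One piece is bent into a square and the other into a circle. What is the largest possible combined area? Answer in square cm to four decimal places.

Let x be the length used for the square. Square side x/4; circle radius (40−x)/(2π).
A(x) = (x/4)² + π·((40−x)/(2π))² = x²/16 + (40−x)²/(4π) for 0 ≤ x ≤ 40. A'(x) = x/8 − (40−x)/(2π) = 0 gives x = 4·40/(π+4) ≈ 22.4040.
A'' > 0, so the interior critical point is a minimum; the maximum is at an endpoint. A(0) = 127.3240 and A(40) = 100.0000, so the largest area is 127.3240.

127.3240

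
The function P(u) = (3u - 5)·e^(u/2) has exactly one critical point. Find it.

Differentiating with the product rule gives P'(u) = ((3/2)u + 1/2)·e^(u/2). Since e^(u/2) > 0, the only critical point is u = -1/3.
P''(-1/3) has the same sign as 3/2 > 0, so this is a local minimum.
P(-1/3) = (-6)·e^(-1/6) ≈ -5.0789.

-1/3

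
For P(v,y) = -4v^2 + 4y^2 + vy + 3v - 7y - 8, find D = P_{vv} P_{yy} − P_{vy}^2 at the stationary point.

∂P/∂v = -8v + y + 3 = 0 and ∂P/∂y = v + 8y - 7 = 0, so (v, y) = (31/65, 53/65).
The Hessian has P_{vv} = -8, P_{yy} = 8, P_{vy} = 1, giving D = -65 < 0, so the point is a saddle point.
D = (-8)·(8) − (1)^2 = -65.

-65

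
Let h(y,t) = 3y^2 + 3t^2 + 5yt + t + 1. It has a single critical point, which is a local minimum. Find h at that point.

8/11

∂h/∂y = 6y + 5t = 0 and ∂h/∂t = 5y + 6t + 1 = 0, so (y, t) = (5/11, -6/11).
The Hessian has h_{yy} = 6, h_{tt} = 6, h_{yt} = 5, giving D = 11 > 0 with h_{yy} > 0, so the point is a local minimum.
h(5/11, -6/11) = 8/11.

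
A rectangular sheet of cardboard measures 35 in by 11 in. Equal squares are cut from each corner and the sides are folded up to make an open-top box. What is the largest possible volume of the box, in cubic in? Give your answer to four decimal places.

450.0000

With cut size x, the volume is V(x) = x(35 − 2x)(11 − 2x) for 0 < x < 5.5.
V'(x) = 12x^2 − 184x + 385. Setting V'(x) = 0 gives x ≈ 2.5000 (the root in (0, 5.5)).
V''(x) = 24x − 184 is negative there, so this is the maximum; V ≈ 450.0000.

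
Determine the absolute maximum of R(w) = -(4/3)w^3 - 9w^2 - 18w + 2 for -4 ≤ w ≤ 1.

46/3

The derivative is -4w^2 - 18w - 18, which vanishes at w = -3 and w = -3/2.
Candidates: R(-4) = 46/3; R(-3) = 11; R(-3/2) = 53/4; R(1) = -79/3.
So the maximum is R(-4) = 46/3.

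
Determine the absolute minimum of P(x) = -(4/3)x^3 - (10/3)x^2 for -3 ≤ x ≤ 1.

-14/3

The derivative is -4x^2 - (20/3)x, which vanishes at x = -5/3 and x = 0.
Compare values at every candidate in [-3, 1]: P(-3) = 6; P(-5/3) = -250/81; P(0) = 0; P(1) = -14/3.
The minimum over the interval is -14/3, attained at x = 1.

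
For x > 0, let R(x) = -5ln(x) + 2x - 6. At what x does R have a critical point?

R'(x) = -5/x + 2 = 0 gives x = 5/2.
R''(x) = 5/x², which is positive for x > 0, so this is a local minimum.
R(5/2) = -5·ln(5/2) + 5 - 6 ≈ -5.5815.

5/2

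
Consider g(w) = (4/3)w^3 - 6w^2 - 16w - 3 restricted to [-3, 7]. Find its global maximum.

145/3

The derivative is 4w^2 - 12w - 16, which vanishes at w = -1 and w = 4.
Candidates: g(-3) = -45, g(-1) = 17/3, g(4) = -233/3, g(7) = 145/3.
Hence the absolute maximum is 145/3 at w = 7.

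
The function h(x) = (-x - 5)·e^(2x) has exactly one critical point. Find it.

h'(x) = (-1)·e^(2x) + (-x - 5)·2·e^(2x) = (-2x - 11)·e^(2x). Since e^(2x) > 0, the only critical point is x = -11/2.
h''(-11/2) has the same sign as -2 < 0, so this is a local maximum.
h(-11/2) = (1/2)·e^(-11) ≈ 0.0000.

-11/2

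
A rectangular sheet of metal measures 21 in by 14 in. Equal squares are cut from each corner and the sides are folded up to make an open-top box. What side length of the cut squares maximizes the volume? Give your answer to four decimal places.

2.7466

With cut size x, the volume is V(x) = x(21 − 2x)(14 − 2x) for 0 < x < 7.
V'(x) = 12x^2 − 140x + 294. Setting V'(x) = 0 gives x ≈ 2.7466 (the root in (0, 7)).
V''(x) = 24x − 140 is negative there, so this is the maximum; V ≈ 362.3129.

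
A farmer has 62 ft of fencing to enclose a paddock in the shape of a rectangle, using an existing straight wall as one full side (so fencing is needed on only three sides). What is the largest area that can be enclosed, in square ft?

Let the sides perpendicular to the wall have length x and the parallel side y, so 2x + y = 62 and the area is A = xy = x(62 − 2x).
A'(x) = 62 − 4x = 0 gives x = 31/2, and A''(x) = −4 < 0 confirms a maximum.
Then y = 62 − 2·31/2 = 31 and A = 961/2.

961/2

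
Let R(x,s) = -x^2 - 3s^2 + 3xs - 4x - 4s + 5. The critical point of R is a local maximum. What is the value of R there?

127/3

∂R/∂x = -2x + 3s - 4 = 0 and ∂R/∂s = 3x - 6s - 4 = 0, so (x, s) = (-12, -20/3).
The Hessian has R_{xx} = -2, R_{ss} = -6, R_{xs} = 3, giving D = 3 > 0 with R_{xx} < 0, so the point is a local maximum.
R(-12, -20/3) = 127/3.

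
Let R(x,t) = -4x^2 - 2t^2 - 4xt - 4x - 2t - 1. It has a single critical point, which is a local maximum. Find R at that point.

∂R/∂x = -8x - 4t - 4 = 0 and ∂R/∂t = -4x - 4t - 2 = 0, so (x, t) = (-1/2, 0).
The Hessian has R_{xx} = -8, R_{tt} = -4, R_{xt} = -4, giving D = 16 > 0 with R_{xx} < 0, so the point is a local maximum.
R(-1/2, 0) = 0.

0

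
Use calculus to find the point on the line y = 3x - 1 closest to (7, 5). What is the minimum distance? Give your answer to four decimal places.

4.7434

Minimize D(x)^2 = (x - 7)^2 + (3x - 6)^2.
d/dx[D^2] = 2(x - 7) + 2·3·(3x - 6) = 0 ⇒ x = 5/2.
Then y = 13/2 and the distance is √(45/2) ≈ 4.7434.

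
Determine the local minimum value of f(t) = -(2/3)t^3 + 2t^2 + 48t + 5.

Critical points: f'(t) = -2t^2 + 4t + 48 vanishes at t = -4, 6.
Since f''(t) = -4t + 4, we get f''(-4) = 20 > 0 ⇒ local minimum; f''(6) = -20 < 0 ⇒ local maximum.
Thus f has its local minimum at t = -4, with value -337/3.

-337/3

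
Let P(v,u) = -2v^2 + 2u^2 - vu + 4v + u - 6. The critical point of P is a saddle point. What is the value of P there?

-4

∂P/∂v = -4v - u + 4 = 0 and ∂P/∂u = -v + 4u + 1 = 0, so (v, u) = (1, 0).
The Hessian has P_{vv} = -4, P_{uu} = 4, P_{vu} = -1, giving D = -17 < 0, so the point is a saddle point.
P(1, 0) = -4.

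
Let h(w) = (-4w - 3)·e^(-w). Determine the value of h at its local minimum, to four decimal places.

h'(w) = (-4)·e^(-w) + (-4w - 3)·(-1)·e^(-w) = (4w - 1)·e^(-w). Since e^(-w) > 0, the only critical point is w = 1/4.
h''(1/4) has the same sign as 4 > 0, so this is a local minimum.
h(1/4) = (-4)·e^(-1/4) ≈ -3.1152.

-3.1152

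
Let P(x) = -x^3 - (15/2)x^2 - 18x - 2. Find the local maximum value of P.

12

P'(x) = -3x^2 - 15x - 18. Setting P'(x) = 0 gives x ∈ {-3, -2}.
Second-derivative test with P''(x) = -6x - 15: P''(-3) = 3 > 0 ⇒ local minimum; P''(-2) = -3 < 0 ⇒ local maximum.
Thus P has its local maximum at x = -2, with value 12.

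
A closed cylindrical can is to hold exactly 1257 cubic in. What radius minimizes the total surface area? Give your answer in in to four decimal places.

With radius r and height h, πr²h = 1257 so h = 1257/(πr²), and S(r) = 2πr² + 2πrh = 2πr² + 2·1257/r.
S'(r) = 4πr − 2·1257/r² = 0 ⇒ r³ = 1257/(2π), so r ≈ 5.8486 and h = 2r ≈ 11.6972.
S''(r) = 4π + 4·1257/r³ > 0, so this is the minimum; S ≈ 644.7699.

5.8486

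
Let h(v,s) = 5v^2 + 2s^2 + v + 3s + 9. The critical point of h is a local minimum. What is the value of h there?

313/40

∂h/∂v = 10v + 1 = 0 and ∂h/∂s = 4s + 3 = 0, so (v, s) = (-1/10, -3/4).
The Hessian has h_{vv} = 10, h_{ss} = 4, h_{vs} = 0, giving D = 40 > 0 with h_{vv} > 0, so the point is a local minimum.
h(-1/10, -3/4) = 313/40.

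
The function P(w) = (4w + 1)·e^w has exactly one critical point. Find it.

-5/4

Differentiating with the product rule gives P'(w) = (4w + 5)·e^w. Since e^w > 0, the only critical point is w = -5/4.
P''(-5/4) has the same sign as 4 > 0, so this is a local minimum.
P(-5/4) = (-4)·e^(-5/4) ≈ -1.1460.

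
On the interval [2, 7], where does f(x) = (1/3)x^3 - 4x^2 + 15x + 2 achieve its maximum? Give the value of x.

The derivative is x^2 - 8x + 15, which vanishes at x = 3 and x = 5.
Candidates: f(2) = 56/3,  f(3) = 20,  f(5) = 56/3,  f(7) = 76/3.
The maximum over the interval is 76/3, attained at x = 7.

7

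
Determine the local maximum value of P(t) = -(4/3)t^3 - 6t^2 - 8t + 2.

16/3

P'(t) = -4t^2 - 12t - 8. Setting P'(t) = 0 gives t ∈ {-2, -1}.
P''(t) = -8t - 12. P''(-2) = 4 > 0 ⇒ local minimum; P''(-1) = -4 < 0 ⇒ local maximum.
The local maximum is P(-1) = 16/3.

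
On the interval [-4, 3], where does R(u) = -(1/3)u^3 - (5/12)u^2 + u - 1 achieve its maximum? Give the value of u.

-4

The derivative is -u^2 - (5/6)u + 1, which vanishes at u = -3/2 and u = 2/3.
Candidates: R(-4) = 29/3; R(-3/2) = -37/16; R(2/3) = -50/81; R(3) = -43/4.
Hence the absolute maximum is 29/3 at u = -4.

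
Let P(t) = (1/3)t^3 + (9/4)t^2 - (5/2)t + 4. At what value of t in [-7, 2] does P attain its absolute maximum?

-5

P'(t) = t^2 + (9/2)t - 5/2, which vanishes at t = -5 and t = 1/2.
Evaluating at the critical points and endpoints: P(-7) = 209/12,  P(-5) = 373/12,  P(1/2) = 161/48,  P(2) = 32/3.
So the maximum is P(-5) = 373/12.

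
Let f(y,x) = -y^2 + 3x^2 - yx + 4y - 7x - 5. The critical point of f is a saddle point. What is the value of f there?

∂f/∂y = -2y - x + 4 = 0 and ∂f/∂x = -y + 6x - 7 = 0, so (y, x) = (17/13, 18/13).
The Hessian has f_{yy} = -2, f_{xx} = 6, f_{yx} = -1, giving D = -13 < 0, so the point is a saddle point.
f(17/13, 18/13) = -94/13.

-94/13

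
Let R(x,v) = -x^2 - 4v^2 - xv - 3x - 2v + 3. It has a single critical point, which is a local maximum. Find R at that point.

79/15

∂R/∂x = -2x - v - 3 = 0 and ∂R/∂v = -x - 8v - 2 = 0, so (x, v) = (-22/15, -1/15).
The Hessian has R_{xx} = -2, R_{vv} = -8, R_{xv} = -1, giving D = 15 > 0 with R_{xx} < 0, so the point is a local maximum.
R(-22/15, -1/15) = 79/15.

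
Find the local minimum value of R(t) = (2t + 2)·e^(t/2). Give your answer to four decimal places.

Differentiating with the product rule gives R'(t) = (t + 3)·e^(t/2). Since e^(t/2) > 0, the only critical point is t = -3.
R''(-3) has the same sign as 1 > 0, so this is a local minimum.
R(-3) = (-4)·e^(-3/2) ≈ -0.8925.

-0.8925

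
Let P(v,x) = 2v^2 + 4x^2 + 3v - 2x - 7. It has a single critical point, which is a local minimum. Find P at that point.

∂P/∂v = 4v + 3 = 0 and ∂P/∂x = 8x - 2 = 0, so (v, x) = (-3/4, 1/4).
The Hessian has P_{vv} = 4, P_{xx} = 8, P_{vx} = 0, giving D = 32 > 0 with P_{vv} > 0, so the point is a local minimum.
P(-3/4, 1/4) = -67/8.

-67/8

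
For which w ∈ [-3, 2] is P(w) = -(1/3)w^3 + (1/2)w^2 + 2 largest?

-3

The derivative is -w^2 + w, which vanishes at w = 0 and w = 1.
Candidates: P(-3) = 31/2, P(0) = 2, P(1) = 13/6, P(2) = 4/3.
Hence the absolute maximum is 31/2 at w = -3.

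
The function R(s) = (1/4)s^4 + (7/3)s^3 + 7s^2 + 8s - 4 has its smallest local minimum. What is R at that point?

Critical points: R'(s) = s^3 + 7s^2 + 14s + 8 vanishes at s = -4, -2, -1.
Second-derivative test with R''(s) = 3s^2 + 14s + 14: R''(-4) = 6 > 0 ⇒ local minimum; R''(-2) = -2 < 0 ⇒ local maximum; R''(-1) = 3 > 0 ⇒ local minimum.
The smallest local minimum is R(-4) = -28/3.

-28/3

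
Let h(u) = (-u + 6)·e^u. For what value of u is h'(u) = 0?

5

Differentiating with the product rule gives h'(u) = (-u + 5)·e^u. Since e^u > 0, the only critical point is u = 5.
h''(5) has the same sign as -1 < 0, so this is a local maximum.
h(5) = (1)·e^(5) ≈ 148.4132.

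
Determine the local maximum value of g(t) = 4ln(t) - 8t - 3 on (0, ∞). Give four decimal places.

-9.7726

g'(t) = 4/t − 8 = 0 gives t = 1/2.
g''(t) = -4/t², which is negative for t > 0, so this is a local maximum.
g(1/2) = 4·ln(1/2) - 4 - 3 ≈ -9.7726.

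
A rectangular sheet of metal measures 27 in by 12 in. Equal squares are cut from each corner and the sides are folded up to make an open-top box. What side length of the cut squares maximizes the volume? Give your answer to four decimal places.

With cut size x, the volume is V(x) = x(27 − 2x)(12 − 2x) for 0 < x < 6.
V'(x) = 12x^2 − 156x + 324. Setting V'(x) = 0 gives x ≈ 2.5949 (the root in (0, 6)).
V''(x) = 24x − 156 is negative there, so this is the maximum; V ≈ 385.4252.

2.5949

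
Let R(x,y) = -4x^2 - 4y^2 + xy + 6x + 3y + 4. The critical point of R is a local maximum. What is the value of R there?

50/7

∂R/∂x = -8x + y + 6 = 0 and ∂R/∂y = x - 8y + 3 = 0, so (x, y) = (17/21, 10/21).
The Hessian has R_{xx} = -8, R_{yy} = -8, R_{xy} = 1, giving D = 63 > 0 with R_{xx} < 0, so the point is a local maximum.
R(17/21, 10/21) = 50/7.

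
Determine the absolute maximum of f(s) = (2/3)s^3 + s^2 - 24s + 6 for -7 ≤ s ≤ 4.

f'(s) = 2s^2 + 2s - 24, which vanishes at s = -4 and s = 3.
Evaluating at the critical points and endpoints: f(-7) = -17/3,  f(-4) = 226/3,  f(3) = -39,  f(4) = -94/3.
So the maximum is f(-4) = 226/3.

226/3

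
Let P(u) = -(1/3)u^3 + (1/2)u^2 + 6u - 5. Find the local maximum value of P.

17/2

P'(u) = -u^2 + u + 6 = 0 at u = -2, 3.
Since P''(u) = -2u + 1, we get P''(-2) = 5 > 0 ⇒ local minimum; P''(3) = -5 < 0 ⇒ local maximum.
Thus P has its local maximum at u = 3, with value 17/2.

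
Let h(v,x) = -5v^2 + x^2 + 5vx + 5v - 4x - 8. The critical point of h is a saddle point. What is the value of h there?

∂h/∂v = -10v + 5x + 5 = 0 and ∂h/∂x = 5v + 2x - 4 = 0, so (v, x) = (2/3, 1/3).
The Hessian has h_{vv} = -10, h_{xx} = 2, h_{vx} = 5, giving D = -45 < 0, so the point is a saddle point.
h(2/3, 1/3) = -7.

-7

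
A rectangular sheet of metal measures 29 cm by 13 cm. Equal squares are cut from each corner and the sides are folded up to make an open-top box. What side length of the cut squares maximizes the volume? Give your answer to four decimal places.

2.8068

With cut size x, the volume is V(x) = x(29 − 2x)(13 − 2x) for 0 < x < 6.5.
V'(x) = 12x^2 − 168x + 377. Setting V'(x) = 0 gives x ≈ 2.8068 (the root in (0, 6.5)).
V''(x) = 24x − 168 is negative there, so this is the maximum; V ≈ 484.8503.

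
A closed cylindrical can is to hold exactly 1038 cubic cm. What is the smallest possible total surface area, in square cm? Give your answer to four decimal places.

567.5177

With radius r and height h, πr²h = 1038 so h = 1038/(πr²), and S(r) = 2πr² + 2πrh = 2πr² + 2·1038/r.
S'(r) = 4πr − 2·1038/r² = 0 ⇒ r³ = 1038/(2π), so r ≈ 5.4871 and h = 2r ≈ 10.9741.
S''(r) = 4π + 4·1038/r³ > 0, so this is the minimum; S ≈ 567.5177.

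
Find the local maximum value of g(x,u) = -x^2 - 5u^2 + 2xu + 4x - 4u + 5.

9

∂g/∂x = -2x + 2u + 4 = 0 and ∂g/∂u = 2x - 10u - 4 = 0, so (x, u) = (2, 0).
The Hessian has g_{xx} = -2, g_{uu} = -10, g_{xu} = 2, giving D = 16 > 0 with g_{xx} < 0, so the point is a local maximum.
g(2, 0) = 9.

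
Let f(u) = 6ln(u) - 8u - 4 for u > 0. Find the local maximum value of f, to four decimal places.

-11.7261

f'(u) = 6/u − 8 = 0 gives u = 3/4.
f''(u) = -6/u², which is negative for u > 0, so this is a local maximum.
f(3/4) = 6·ln(3/4) - 6 - 4 ≈ -11.7261.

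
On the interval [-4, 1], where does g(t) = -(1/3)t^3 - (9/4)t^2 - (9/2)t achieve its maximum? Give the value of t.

g'(t) = -t^2 - (9/2)t - 9/2, which vanishes at t = -3 and t = -3/2.
Evaluating at the critical points and endpoints: g(-4) = 10/3; g(-3) = 9/4; g(-3/2) = 45/16; g(1) = -85/12.
The maximum over the interval is 10/3, attained at t = -4.

-4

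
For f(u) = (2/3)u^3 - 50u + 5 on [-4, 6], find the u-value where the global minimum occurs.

5

Differentiating, f'(u) = 2u^2 - 50; whose only zero in [-4, 6] is u = 5.
Candidates: f(-4) = 487/3,  f(5) = -485/3,  f(6) = -151.
So the minimum is f(5) = -485/3.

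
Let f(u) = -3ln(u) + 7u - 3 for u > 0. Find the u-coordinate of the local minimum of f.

3/7

f'(u) = -3/u + 7 = 0 gives u = 3/7.
f''(u) = 3/u², which is positive for u > 0, so this is a local minimum.
f(3/7) = -3·ln(3/7) + 3 - 3 ≈ 2.5419.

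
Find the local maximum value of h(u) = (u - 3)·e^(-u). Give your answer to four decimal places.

0.0183

Differentiating with the product rule gives h'(u) = (-u + 4)·e^(-u). Since e^(-u) > 0, the only critical point is u = 4.
h''(4) has the same sign as -1 < 0, so this is a local maximum.
h(4) = (1)·e^(-4) ≈ 0.0183.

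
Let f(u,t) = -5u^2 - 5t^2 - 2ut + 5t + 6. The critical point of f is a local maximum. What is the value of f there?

701/96

∂f/∂u = -10u - 2t = 0 and ∂f/∂t = -2u - 10t + 5 = 0, so (u, t) = (-5/48, 25/48).
The Hessian has f_{uu} = -10, f_{tt} = -10, f_{ut} = -2, giving D = 96 > 0 with f_{uu} < 0, so the point is a local maximum.
f(-5/48, 25/48) = 701/96.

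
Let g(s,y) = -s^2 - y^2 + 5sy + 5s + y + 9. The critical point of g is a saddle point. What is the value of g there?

46/7

∂g/∂s = -2s + 5y + 5 = 0 and ∂g/∂y = 5s - 2y + 1 = 0, so (s, y) = (-5/7, -9/7).
The Hessian has g_{ss} = -2, g_{yy} = -2, g_{sy} = 5, giving D = -21 < 0, so the point is a saddle point.
g(-5/7, -9/7) = 46/7.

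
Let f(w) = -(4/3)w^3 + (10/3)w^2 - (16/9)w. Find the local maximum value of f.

f'(w) = -4w^2 + (20/3)w - 16/9. Setting f'(w) = 0 gives w ∈ {1/3, 4/3}.
Since f''(w) = -8w + 20/3, we get f''(1/3) = 4 > 0 ⇒ local minimum; f''(4/3) = -4 < 0 ⇒ local maximum.
Thus f has its local maximum at w = 4/3, with value 32/81.

32/81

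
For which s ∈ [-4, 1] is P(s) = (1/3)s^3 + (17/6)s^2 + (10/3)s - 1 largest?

-4

Differentiating, P'(s) = s^2 + (17/3)s + 10/3; whose only zero in [-4, 1] is s = -2/3.
Compare values at every candidate in [-4, 1]: P(-4) = 29/3, P(-2/3) = -167/81, P(1) = 11/2.
Hence the absolute maximum is 29/3 at s = -4.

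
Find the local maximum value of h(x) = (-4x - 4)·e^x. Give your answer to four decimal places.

Differentiating with the product rule gives h'(x) = (-4x - 8)·e^x. Since e^x > 0, the only critical point is x = -2.
h''(-2) has the same sign as -4 < 0, so this is a local maximum.
h(-2) = (4)·e^(-2) ≈ 0.5413.

0.5413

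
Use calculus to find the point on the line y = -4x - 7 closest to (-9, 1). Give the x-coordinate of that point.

-41/17

Minimize D(x)^2 = (x + 9)^2 + (-4x - 8)^2.
d/dx[D^2] = 2(x + 9) + 2·(-4)·(-4x - 8) = 0 ⇒ x = -41/17.
Then y = 45/17 and the distance is √(784/17) ≈ 6.7910.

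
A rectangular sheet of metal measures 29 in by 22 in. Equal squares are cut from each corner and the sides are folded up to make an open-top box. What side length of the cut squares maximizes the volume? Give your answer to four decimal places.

4.1316

With cut size x, the volume is V(x) = x(29 − 2x)(22 − 2x) for 0 < x < 11.
V'(x) = 12x^2 − 204x + 638. Setting V'(x) = 0 gives x ≈ 4.1316 (the root in (0, 11)).
V''(x) = 24x − 204 is negative there, so this is the maximum; V ≈ 1176.9163.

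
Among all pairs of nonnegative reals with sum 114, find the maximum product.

3249

With x + y = 114, the product is P(x) = x(114 − x).
P'(x) = 114 − 2x = 0 gives x = 57; P'' = −2 < 0, so this is the maximum.
P = 57·57 = 3249.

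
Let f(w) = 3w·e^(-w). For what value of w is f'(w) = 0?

1

By the product rule, f'(w) = (-3w + 3)·e^(-w). Since e^(-w) > 0, the only critical point is w = 1.
f''(1) has the same sign as -3 < 0, so this is a local maximum.
f(1) = (3)·e^(-1) ≈ 1.1036.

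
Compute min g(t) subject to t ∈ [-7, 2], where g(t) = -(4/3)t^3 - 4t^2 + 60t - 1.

Differentiating, g'(t) = -4t^2 - 8t + 60; whose only zero in [-7, 2] is t = -5.
Candidates: g(-7) = -479/3, g(-5) = -703/3, g(2) = 277/3.
Hence the absolute minimum is -703/3 at t = -5.

-703/3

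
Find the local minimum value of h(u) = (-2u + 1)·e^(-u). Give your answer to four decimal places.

h'(u) = (-2)·e^(-u) + (-2u + 1)·(-1)·e^(-u) = (2u - 3)·e^(-u). Since e^(-u) > 0, the only critical point is u = 3/2.
h''(3/2) has the same sign as 2 > 0, so this is a local minimum.
h(3/2) = (-2)·e^(-3/2) ≈ -0.4463.

-0.4463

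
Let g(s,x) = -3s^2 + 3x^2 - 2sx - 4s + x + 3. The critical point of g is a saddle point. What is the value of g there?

∂g/∂s = -6s - 2x - 4 = 0 and ∂g/∂x = -2s + 6x + 1 = 0, so (s, x) = (-11/20, -7/20).
The Hessian has g_{ss} = -6, g_{xx} = 6, g_{sx} = -2, giving D = -40 < 0, so the point is a saddle point.
g(-11/20, -7/20) = 157/40.

157/40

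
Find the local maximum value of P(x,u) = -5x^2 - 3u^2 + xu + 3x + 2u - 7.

-360/59

∂P/∂x = -10x + u + 3 = 0 and ∂P/∂u = x - 6u + 2 = 0, so (x, u) = (20/59, 23/59).
The Hessian has P_{xx} = -10, P_{uu} = -6, P_{xu} = 1, giving D = 59 > 0 with P_{xx} < 0, so the point is a local maximum.
P(20/59, 23/59) = -360/59.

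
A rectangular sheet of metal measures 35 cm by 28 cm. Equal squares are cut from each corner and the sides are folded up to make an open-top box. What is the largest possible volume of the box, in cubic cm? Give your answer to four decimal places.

2251.5294

With cut size x, the volume is V(x) = x(35 − 2x)(28 − 2x) for 0 < x < 14.
V'(x) = 12x^2 − 252x + 980. Setting V'(x) = 0 gives x ≈ 5.1537 (the root in (0, 14)).
V''(x) = 24x − 252 is negative there, so this is the maximum; V ≈ 2251.5294.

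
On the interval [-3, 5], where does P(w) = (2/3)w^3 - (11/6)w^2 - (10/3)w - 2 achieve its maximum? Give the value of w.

Differentiating, P'(w) = 2w^2 - (11/3)w - 10/3; which vanishes at w = -2/3 and w = 5/2.
Candidates: P(-3) = -53/2, P(-2/3) = -64/81, P(5/2) = -91/8, P(5) = 113/6.
Hence the absolute maximum is 113/6 at w = 5.

5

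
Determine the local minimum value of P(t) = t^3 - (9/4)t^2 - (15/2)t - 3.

-323/16

Critical points: P'(t) = 3t^2 - (9/2)t - 15/2 vanishes at t = -1, 5/2.
Second-derivative test with P''(t) = 6t - 9/2: P''(-1) = -21/2 < 0 ⇒ local maximum; P''(5/2) = 21/2 > 0 ⇒ local minimum.
Thus P has its local minimum at t = 5/2, with value -323/16.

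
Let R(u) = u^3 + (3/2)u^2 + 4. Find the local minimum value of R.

4

Critical points: R'(u) = 3u^2 + 3u vanishes at u = -1, 0.
R''(u) = 6u + 3. R''(-1) = -3 < 0 ⇒ local maximum; R''(0) = 3 > 0 ⇒ local minimum.
Thus R has its local minimum at u = 0, with value 4.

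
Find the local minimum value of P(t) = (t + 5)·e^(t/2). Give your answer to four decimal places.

By the product rule, P'(t) = ((1/2)t + 7/2)·e^(t/2). Since e^(t/2) > 0, the only critical point is t = -7.
P''(-7) has the same sign as 1/2 > 0, so this is a local minimum.
P(-7) = (-2)·e^(-7/2) ≈ -0.0604.

-0.0604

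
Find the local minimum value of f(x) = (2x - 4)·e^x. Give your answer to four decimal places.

-5.4366

Differentiating with the product rule gives f'(x) = (2x - 2)·e^x. Since e^x > 0, the only critical point is x = 1.
f''(1) has the same sign as 2 > 0, so this is a local minimum.
f(1) = (-2)·e^(1) ≈ -5.4366.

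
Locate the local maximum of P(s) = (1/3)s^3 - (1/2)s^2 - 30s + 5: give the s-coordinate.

P'(s) = s^2 - s - 30. Setting P'(s) = 0 gives s ∈ {-5, 6}.
Since P''(s) = 2s - 1, we get P''(-5) = -11 < 0 ⇒ local maximum; P''(6) = 11 > 0 ⇒ local minimum.
The local maximum is P(-5) = 605/6.

-5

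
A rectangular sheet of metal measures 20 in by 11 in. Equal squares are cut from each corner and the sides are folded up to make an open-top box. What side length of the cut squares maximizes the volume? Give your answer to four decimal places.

2.2751

With cut size x, the volume is V(x) = x(20 − 2x)(11 − 2x) for 0 < x < 5.5.
V'(x) = 12x^2 − 124x + 220. Setting V'(x) = 0 gives x ≈ 2.2751 (the root in (0, 5.5)).
V''(x) = 24x − 124 is negative there, so this is the maximum; V ≈ 226.7094.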